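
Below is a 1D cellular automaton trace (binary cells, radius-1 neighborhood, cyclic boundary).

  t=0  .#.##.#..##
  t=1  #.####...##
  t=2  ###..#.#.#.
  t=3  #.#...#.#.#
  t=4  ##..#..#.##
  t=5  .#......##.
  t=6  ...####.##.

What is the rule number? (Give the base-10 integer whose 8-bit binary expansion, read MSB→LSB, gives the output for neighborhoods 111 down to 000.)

  [7] ### => .  t=1,i=3
  [6] ##. => #  t=0,i=4
  [5] #.# => #  t=0,i=0
  [4] #.. => .  t=0,i=7
  [3] .## => #  t=0,i=3
  [2] .#. => .  t=0,i=1
  [1] ..# => .  t=0,i=8
  [0] ... => #  t=1,i=7
  bits 01101001 = 105

105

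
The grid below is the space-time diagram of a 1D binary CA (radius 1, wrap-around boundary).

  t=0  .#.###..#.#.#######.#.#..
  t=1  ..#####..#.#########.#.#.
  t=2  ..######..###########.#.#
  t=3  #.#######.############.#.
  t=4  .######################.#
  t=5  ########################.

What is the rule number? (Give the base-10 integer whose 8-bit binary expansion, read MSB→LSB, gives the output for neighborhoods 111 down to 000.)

248

  [7] ### => #  t=0,i=4
  [6] ##. => #  t=0,i=5
  [5] #.# => #  t=0,i=2
  [4] #.. => #  t=0,i=6
  [3] .## => #  t=0,i=3
  [2] .#. => .  t=0,i=1
  [1] ..# => .  t=0,i=0
  [0] ... => .  t=0,i=24
  bits 11111000 = 248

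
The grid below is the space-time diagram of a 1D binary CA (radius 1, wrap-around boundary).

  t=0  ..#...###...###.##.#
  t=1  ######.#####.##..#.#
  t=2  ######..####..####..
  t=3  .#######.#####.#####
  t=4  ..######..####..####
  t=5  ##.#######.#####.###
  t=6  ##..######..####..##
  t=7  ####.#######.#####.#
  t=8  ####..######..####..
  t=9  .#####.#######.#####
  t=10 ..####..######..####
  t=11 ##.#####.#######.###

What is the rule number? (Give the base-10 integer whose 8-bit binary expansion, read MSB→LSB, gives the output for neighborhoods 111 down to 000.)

215

  nb ###: next=#  (t=0,i=7, bit7=1)
  nb ##.: next=#  (t=0,i=8, bit6=1)
  nb #.#: next=.  (t=0,i=15, bit5=0)
  nb #..: next=#  (t=0,i=0, bit4=1)
  nb .##: next=.  (t=0,i=6, bit3=0)
  nb .#.: next=#  (t=0,i=2, bit2=1)
  nb ..#: next=#  (t=0,i=1, bit1=1)
  nb ...: next=#  (t=0,i=4, bit0=1)
  bits 11010111 = 215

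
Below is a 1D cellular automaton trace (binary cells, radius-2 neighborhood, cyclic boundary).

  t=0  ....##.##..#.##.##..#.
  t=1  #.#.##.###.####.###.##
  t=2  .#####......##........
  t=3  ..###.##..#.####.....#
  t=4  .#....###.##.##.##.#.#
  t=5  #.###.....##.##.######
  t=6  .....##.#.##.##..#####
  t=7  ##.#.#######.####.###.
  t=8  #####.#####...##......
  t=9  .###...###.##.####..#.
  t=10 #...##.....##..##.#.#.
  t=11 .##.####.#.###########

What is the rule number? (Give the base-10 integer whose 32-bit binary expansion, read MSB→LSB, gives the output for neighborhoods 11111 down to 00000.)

  #####|#  b31=1 t=2,i=3
  ####.|#  b30=1 t=1,i=13
  ###.#|.  b29=0 t=1,i=0
  ###..|.  b28=0 t=2,i=5
  ##.##|.  b27=0 t=0,i=6
  ##.#.|#  b26=1 t=1,i=1
  ##..#|#  b25=1 t=0,i=9
  ##...|#  b24=1 t=2,i=6
  #.###|.  b23=0 t=1,i=7
  #.##.|#  b22=1 t=0,i=7
  #.#.#|#  b21=1 t=1,i=2
  #.#..|.  b20=0 t=4,i=1
  #..##|#  b19=1 t=3,i=1
  #..#.|.  b18=0 t=0,i=10
  #...#|#  b17=1 t=8,i=12
  #....|#  b16=1 t=0,i=0
  .####|#  b15=1 t=1,i=12
  .###.|.  b14=0 t=1,i=8
  .##.#|#  b13=1 t=0,i=5
  .##..|#  b12=1 t=0,i=8
  .#.##|#  b11=1 t=0,i=12
  .#.#.|#  b10=1 t=4,i=0
  .#..#|.  b9=0 t=3,i=0
  .#...|#  b8=1 t=0,i=21
  ..###|.  b7=0 t=2,i=1
  ..##.|#  b6=1 t=0,i=4
  ..#.#|#  b5=1 t=0,i=11
  ..#..|#  b4=1 t=0,i=20
  ...##|.  b3=0 t=0,i=3
  ...#.|.  b2=0 t=3,i=20
  ....#|#  b1=1 t=0,i=2
  .....|.  b0=0 t=0,i=1
  bits 11000111011010111011110101110010 = 3345726834

3345726834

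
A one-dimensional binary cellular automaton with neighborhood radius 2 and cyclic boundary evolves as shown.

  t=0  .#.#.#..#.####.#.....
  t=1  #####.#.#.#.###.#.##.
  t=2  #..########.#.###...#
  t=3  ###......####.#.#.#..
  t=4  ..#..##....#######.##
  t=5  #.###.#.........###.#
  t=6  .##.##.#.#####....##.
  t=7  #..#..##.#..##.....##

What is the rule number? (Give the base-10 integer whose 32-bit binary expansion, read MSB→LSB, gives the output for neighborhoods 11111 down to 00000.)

2125076277

  #####|.  b31=0 t=1,i=2
  ####.|#  b30=1 t=0,i=12
  ###.#|#  b29=1 t=0,i=13
  ###..|#  b28=1 t=2,i=16
  ##.##|#  b27=1 t=1,i=20
  ##.#.|#  b26=1 t=0,i=14
  ##..#|#  b25=1 t=2,i=1
  ##...|.  b24=0 t=2,i=17
  #.###|#  b23=1 t=0,i=10
  #.##.|.  b22=0 t=1,i=18
  #.#.#|#  b21=1 t=0,i=3
  #.#..|.  b20=0 t=0,i=5
  #..##|#  b19=1 t=2,i=2
  #..#.|.  b18=0 t=0,i=7
  #...#|#  b17=1 t=2,i=18
  #....|.  b16=0 t=0,i=17
  .####|.  b15=0 t=0,i=11
  .###.|.  b14=0 t=1,i=13
  .##.#|.  b13=0 t=1,i=19
  .##..|#  b12=1 t=2,i=0
  .#.##|.  b11=0 t=0,i=9
  .#.#.|#  b10=1 t=0,i=2
  .#..#|#  b9=1 t=0,i=6
  .#...|#  b8=1 t=0,i=16
  ..###|.  b7=0 t=2,i=3
  ..##.|.  b6=0 t=2,i=20
  ..#.#|#  b5=1 t=0,i=1
  ..#..|#  b4=1 t=4,i=2
  ...##|.  b3=0 t=2,i=19
  ...#.|#  b2=1 t=0,i=0
  ....#|.  b1=0 t=0,i=20
  .....|#  b0=1 t=0,i=18
  bits 01111110101010100001011100110101 = 2125076277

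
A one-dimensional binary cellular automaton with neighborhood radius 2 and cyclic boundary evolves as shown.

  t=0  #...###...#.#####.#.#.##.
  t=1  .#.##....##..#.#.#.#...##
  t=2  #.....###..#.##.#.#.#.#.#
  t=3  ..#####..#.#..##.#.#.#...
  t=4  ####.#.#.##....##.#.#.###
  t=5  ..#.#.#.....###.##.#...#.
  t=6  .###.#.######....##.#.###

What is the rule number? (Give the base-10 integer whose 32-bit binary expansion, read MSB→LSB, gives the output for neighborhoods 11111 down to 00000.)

1174513087

  #####|.  b31=0 t=0,i=14
  ####.|#  b30=1 t=0,i=15
  ###.#|.  b29=0 t=0,i=16
  ###..|.  b28=0 t=0,i=6
  ##.##|.  b27=0 t=5,i=15
  ##.#.|#  b26=1 t=0,i=17
  ##..#|#  b25=1 t=1,i=11
  ##...|.  b24=0 t=0,i=7
  #.###|.  b23=0 t=0,i=12
  #.##.|.  b22=0 t=0,i=22
  #.#.#|.  b21=0 t=0,i=18
  #.#..|.  b20=0 t=0,i=0
  #..##|.  b19=0 t=3,i=13
  #..#.|.  b18=0 t=1,i=12
  #...#|.  b17=0 t=0,i=2
  #....|#  b16=1 t=1,i=6
  .####|#  b15=1 t=0,i=13
  .###.|.  b14=0 t=0,i=5
  .##.#|#  b13=1 t=0,i=23
  .##..|.  b12=0 t=1,i=4
  .#.##|.  b11=0 t=0,i=11
  .#.#.|#  b10=1 t=0,i=19
  .#..#|.  b9=0 t=3,i=12
  .#...|#  b8=1 t=0,i=1
  ..###|#  b7=1 t=0,i=4
  ..##.|.  b6=0 t=1,i=9
  ..#.#|#  b5=1 t=0,i=10
  ..#..|#  b4=1 t=5,i=23
  ...##|#  b3=1 t=0,i=3
  ...#.|#  b2=1 t=0,i=9
  ....#|#  b1=1 t=1,i=7
  .....|#  b0=1 t=2,i=3
  bits 01000110000000011010010110111111 = 1174513087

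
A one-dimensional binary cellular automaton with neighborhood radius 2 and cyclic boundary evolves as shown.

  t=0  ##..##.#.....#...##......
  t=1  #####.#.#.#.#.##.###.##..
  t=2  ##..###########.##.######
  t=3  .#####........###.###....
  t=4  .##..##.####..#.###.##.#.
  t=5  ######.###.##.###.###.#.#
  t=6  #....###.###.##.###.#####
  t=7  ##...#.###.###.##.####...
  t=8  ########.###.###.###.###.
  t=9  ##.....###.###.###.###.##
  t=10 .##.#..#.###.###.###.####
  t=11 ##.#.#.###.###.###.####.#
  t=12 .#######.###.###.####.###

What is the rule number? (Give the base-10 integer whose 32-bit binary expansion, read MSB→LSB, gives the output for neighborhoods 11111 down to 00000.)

  [31] ##### => .  t=1,i=2
  [30] ####. => .  t=1,i=3
  [29] ###.# => #  t=1,i=4
  [28] ###.. => #  t=2,i=1
  [27] ##.## => #  t=1,i=16
  [26] ##.#. => #  t=0,i=6
  [25] ##..# => #  t=0,i=2
  [24] ##... => #  t=0,i=19
  [23] #.### => #  t=1,i=17
  [22] #.##. => #  t=1,i=14
  [21] #.#.# => #  t=1,i=6
  [20] #.#.. => .  t=0,i=7
  [19] #..## => #  t=0,i=3
  [18] #..#. => .  t=4,i=13
  [17] #...# => #  t=0,i=15
  [16] #.... => .  t=0,i=9
  [15] .#### => #  t=1,i=1
  [14] .###. => .  t=1,i=18
  [13] .##.# => .  t=0,i=5
  [12] .##.. => #  t=0,i=1
  [11] .#.## => #  t=1,i=13
  [10] .#.#. => #  t=1,i=7
  [9] .#..# => #  t=4,i=24
  [8] .#... => #  t=0,i=8
  [7] ..### => #  t=1,i=0
  [6] ..##. => #  t=0,i=0
  [5] ..#.# => #  t=4,i=14
  [4] ..#.. => .  t=0,i=13
  [3] ...## => .  t=0,i=16
  [2] ...#. => #  t=0,i=12
  [1] ....# => .  t=0,i=11
  [0] ..... => #  t=0,i=10
  bits 00111111111010101001111111100101 = 1072340965

1072340965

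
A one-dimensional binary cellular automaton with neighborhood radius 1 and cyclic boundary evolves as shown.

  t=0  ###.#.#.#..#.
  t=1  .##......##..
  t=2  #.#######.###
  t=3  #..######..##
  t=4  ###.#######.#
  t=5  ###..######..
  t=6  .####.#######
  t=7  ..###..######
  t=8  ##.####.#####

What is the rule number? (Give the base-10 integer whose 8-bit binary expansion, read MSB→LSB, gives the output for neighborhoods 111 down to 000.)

  ###|#  b7=1 t=0,i=1
  ##.|#  b6=1 t=0,i=2
  #.#|.  b5=0 t=0,i=3
  #..|#  b4=1 t=0,i=9
  .##|.  b3=0 t=0,i=0
  .#.|.  b2=0 t=0,i=4
  ..#|#  b1=1 t=0,i=10
  ...|#  b0=1 t=1,i=4
  bits 11010011 = 211

211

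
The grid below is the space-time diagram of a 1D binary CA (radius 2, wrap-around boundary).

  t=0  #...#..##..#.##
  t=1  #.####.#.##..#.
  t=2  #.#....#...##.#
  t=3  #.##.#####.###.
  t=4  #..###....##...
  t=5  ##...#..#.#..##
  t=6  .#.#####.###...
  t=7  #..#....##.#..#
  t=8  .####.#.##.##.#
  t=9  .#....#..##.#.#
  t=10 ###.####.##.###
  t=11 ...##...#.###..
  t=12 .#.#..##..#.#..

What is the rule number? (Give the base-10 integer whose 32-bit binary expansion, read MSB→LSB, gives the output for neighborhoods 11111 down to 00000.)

448145238

  ##### -> .   bit 31 = 0  t=3,i=7
  ####. -> .   bit 30 = 0  t=1,i=4
  ###.# -> .   bit 29 = 0  t=1,i=5
  ###.. -> #   bit 28 = 1  t=0,i=0
  ##.## -> #   bit 27 = 1  t=2,i=13
  ##.#. -> .   bit 26 = 0  t=1,i=6
  ##..# -> #   bit 25 = 1  t=0,i=9
  ##... -> .   bit 24 = 0  t=0,i=1
  #.### -> #   bit 23 = 1  t=0,i=13
  #.##. -> .   bit 22 = 0  t=1,i=9
  #.#.# -> #   bit 21 = 1  t=1,i=0
  #.#.. -> #   bit 20 = 1  t=2,i=2
  #..## -> .   bit 19 = 0  t=0,i=6
  #..#. -> #   bit 18 = 1  t=0,i=10
  #...# -> #   bit 17 = 1  t=0,i=2
  #.... -> .   bit 16 = 0  t=2,i=4
  .#### -> .   bit 15 = 0  t=1,i=3
  .###. -> .   bit 14 = 0  t=0,i=14
  .##.# -> #   bit 13 = 1  t=2,i=0
  .##.. -> .   bit 12 = 0  t=0,i=8
  .#.## -> .   bit 11 = 0  t=0,i=12
  .#.#. -> #   bit 10 = 1  t=1,i=14
  .#..# -> #   bit 9 = 1  t=0,i=5
  .#... -> #   bit 8 = 1  t=2,i=3
  ..### -> .   bit 7 = 0  t=4,i=3
  ..##. -> #   bit 6 = 1  t=0,i=7
  ..#.# -> .   bit 5 = 0  t=0,i=11
  ..#.. -> #   bit 4 = 1  t=0,i=4
  ...## -> .   bit 3 = 0  t=2,i=10
  ...#. -> #   bit 2 = 1  t=0,i=3
  ....# -> #   bit 1 = 1  t=2,i=5
  ..... -> .   bit 0 = 0  t=11,i=0
  bits 00011010101101100010011101010110 = 448145238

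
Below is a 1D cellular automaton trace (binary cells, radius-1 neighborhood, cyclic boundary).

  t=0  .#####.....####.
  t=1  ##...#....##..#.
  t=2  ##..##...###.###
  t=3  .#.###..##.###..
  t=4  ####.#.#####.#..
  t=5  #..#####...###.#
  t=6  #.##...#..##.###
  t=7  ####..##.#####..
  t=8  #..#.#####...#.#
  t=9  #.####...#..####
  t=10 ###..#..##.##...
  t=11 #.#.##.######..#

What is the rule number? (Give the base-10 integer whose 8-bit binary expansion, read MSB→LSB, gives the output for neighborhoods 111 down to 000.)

110

  ###|.  b7=0 t=0,i=2
  ##.|#  b6=1 t=0,i=5
  #.#|#  b5=1 t=1,i=15
  #..|.  b4=0 t=0,i=6
  .##|#  b3=1 t=0,i=1
  .#.|#  b2=1 t=1,i=5
  ..#|#  b1=1 t=0,i=0
  ...|.  b0=0 t=0,i=7
  bits 01101110 = 110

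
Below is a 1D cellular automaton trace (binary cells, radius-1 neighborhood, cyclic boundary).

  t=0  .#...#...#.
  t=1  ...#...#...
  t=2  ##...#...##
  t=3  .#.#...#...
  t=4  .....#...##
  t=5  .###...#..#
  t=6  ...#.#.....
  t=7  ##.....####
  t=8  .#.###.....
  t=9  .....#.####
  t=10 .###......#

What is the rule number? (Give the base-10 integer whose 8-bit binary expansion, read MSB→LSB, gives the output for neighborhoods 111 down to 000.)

  ###|.  b7=0 t=2,i=0
  ##.|#  b6=1 t=2,i=1
  #.#|.  b5=0 t=3,i=2
  #..|.  b4=0 t=0,i=2
  .##|.  b3=0 t=2,i=9
  .#.|.  b2=0 t=0,i=1
  ..#|.  b1=0 t=0,i=0
  ...|#  b0=1 t=0,i=3
  bits 01000001 = 65

65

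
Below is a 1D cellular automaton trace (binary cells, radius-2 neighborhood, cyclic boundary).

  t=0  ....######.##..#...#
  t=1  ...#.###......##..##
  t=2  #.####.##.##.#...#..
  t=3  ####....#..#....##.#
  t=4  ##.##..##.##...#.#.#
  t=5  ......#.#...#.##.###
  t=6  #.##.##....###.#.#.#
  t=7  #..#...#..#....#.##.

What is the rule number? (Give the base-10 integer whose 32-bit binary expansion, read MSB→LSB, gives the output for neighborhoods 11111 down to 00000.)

  #####|#  b31=1 t=0,i=6
  ####.|.  b30=0 t=0,i=8
  ###.#|.  b29=0 t=0,i=9
  ###..|#  b28=1 t=1,i=7
  ##.##|.  b27=0 t=0,i=10
  ##.#.|.  b26=0 t=2,i=12
  ##..#|.  b25=0 t=0,i=13
  ##...|#  b24=1 t=1,i=0
  #.###|#  b23=1 t=1,i=5
  #.##.|.  b22=0 t=0,i=11
  #.#.#|#  b21=1 t=4,i=17
  #.#..|.  b20=0 t=2,i=13
  #..##|#  b19=1 t=1,i=17
  #..#.|#  b18=1 t=0,i=14
  #...#|.  b17=0 t=0,i=17
  #....|.  b16=0 t=0,i=1
  .####|#  b15=1 t=0,i=5
  .###.|.  b14=0 t=1,i=6
  .##.#|#  b13=1 t=2,i=8
  .##..|.  b12=0 t=0,i=12
  .#.##|#  b11=1 t=1,i=4
  .#.#.|.  b10=0 t=4,i=16
  .#..#|.  b9=0 t=2,i=18
  .#...|.  b8=0 t=0,i=0
  ..###|.  b7=0 t=0,i=4
  ..##.|.  b6=0 t=1,i=14
  ..#.#|#  b5=1 t=1,i=3
  ..#..|#  b4=1 t=0,i=15
  ...##|#  b3=1 t=0,i=3
  ...#.|#  b2=1 t=0,i=18
  ....#|.  b1=0 t=0,i=2
  .....|#  b0=1 t=1,i=10
  bits 10010001101011001010100000111101 = 2444011581

2444011581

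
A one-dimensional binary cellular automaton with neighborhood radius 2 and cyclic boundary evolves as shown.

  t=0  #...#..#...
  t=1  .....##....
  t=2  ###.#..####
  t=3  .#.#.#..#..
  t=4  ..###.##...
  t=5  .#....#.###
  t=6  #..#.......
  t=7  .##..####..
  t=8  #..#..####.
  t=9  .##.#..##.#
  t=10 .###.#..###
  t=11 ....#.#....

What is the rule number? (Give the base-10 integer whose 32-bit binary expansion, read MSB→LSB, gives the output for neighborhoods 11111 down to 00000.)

1466279433

  [31] ##### => .  t=2,i=0
  [30] ####. => #  t=2,i=1
  [29] ###.# => .  t=2,i=2
  [28] ###.. => #  t=7,i=8
  [27] ##.## => .  t=4,i=5
  [26] ##.#. => #  t=2,i=3
  [25] ##..# => #  t=7,i=3
  [24] ##... => #  t=1,i=7
  [23] #.### => .  t=5,i=8
  [22] #.##. => #  t=4,i=6
  [21] #.#.# => #  t=3,i=3
  [20] #.#.. => .  t=2,i=4
  [19] #..## => .  t=2,i=6
  [18] #..#. => #  t=0,i=6
  [17] #...# => .  t=0,i=2
  [16] #.... => #  t=1,i=8
  [15] .#### => #  t=2,i=8
  [14] .###. => .  t=4,i=3
  [13] .##.# => #  t=9,i=2
  [12] .##.. => .  t=1,i=6
  [11] .#.## => .  t=5,i=7
  [10] .#.#. => #  t=3,i=2
  [9] .#..# => #  t=0,i=5
  [8] .#... => .  t=0,i=1
  [7] ..### => .  t=2,i=7
  [6] ..##. => .  t=1,i=5
  [5] ..#.# => .  t=3,i=1
  [4] ..#.. => .  t=0,i=0
  [3] ...## => #  t=1,i=4
  [2] ...#. => .  t=0,i=3
  [1] ....# => .  t=1,i=3
  [0] ..... => #  t=1,i=0
  bits 01010111011001011010011000001001 = 1466279433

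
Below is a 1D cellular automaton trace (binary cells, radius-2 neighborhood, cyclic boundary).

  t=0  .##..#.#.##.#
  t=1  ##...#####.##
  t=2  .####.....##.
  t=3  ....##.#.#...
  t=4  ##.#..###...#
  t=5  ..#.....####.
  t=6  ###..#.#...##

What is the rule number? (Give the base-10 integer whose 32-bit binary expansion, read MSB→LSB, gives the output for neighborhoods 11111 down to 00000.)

501353533

  ##### -> .   bit 31 = 0  t=1,i=7
  ####. -> .   bit 30 = 0  t=1,i=0
  ###.# -> .   bit 29 = 0  t=1,i=9
  ###.. -> #   bit 28 = 1  t=1,i=1
  ##.## -> #   bit 27 = 1  t=1,i=10
  ##.#. -> #   bit 26 = 1  t=0,i=11
  ##..# -> .   bit 25 = 0  t=0,i=3
  ##... -> #   bit 24 = 1  t=1,i=2
  #.### -> #   bit 23 = 1  t=1,i=11
  #.##. -> #   bit 22 = 1  t=0,i=1
  #.#.# -> #   bit 21 = 1  t=0,i=7
  #.#.. -> .   bit 20 = 0  t=3,i=9
  #..## -> .   bit 19 = 0  t=2,i=0
  #..#. -> .   bit 18 = 0  t=0,i=4
  #...# -> #   bit 17 = 1  t=1,i=3
  #.... -> .   bit 16 = 0  t=2,i=6
  .#### -> .   bit 15 = 0  t=1,i=6
  .###. -> .   bit 14 = 0  t=4,i=0
  .##.# -> .   bit 13 = 0  t=0,i=10
  .##.. -> .   bit 12 = 0  t=0,i=2
  .#.## -> #   bit 11 = 1  t=0,i=0
  .#.#. -> #   bit 10 = 1  t=0,i=6
  .#..# -> .   bit 9 = 0  t=4,i=4
  .#... -> .   bit 8 = 0  t=3,i=10
  ..### -> .   bit 7 = 0  t=1,i=5
  ..##. -> .   bit 6 = 0  t=2,i=10
  ..#.# -> #   bit 5 = 1  t=0,i=5
  ..#.. -> #   bit 4 = 1  t=5,i=2
  ...## -> #   bit 3 = 1  t=1,i=4
  ...#. -> #   bit 2 = 1  t=5,i=1
  ....# -> .   bit 1 = 0  t=2,i=8
  ..... -> #   bit 0 = 1  t=2,i=7
  bits 00011101111000100000110000111101 = 501353533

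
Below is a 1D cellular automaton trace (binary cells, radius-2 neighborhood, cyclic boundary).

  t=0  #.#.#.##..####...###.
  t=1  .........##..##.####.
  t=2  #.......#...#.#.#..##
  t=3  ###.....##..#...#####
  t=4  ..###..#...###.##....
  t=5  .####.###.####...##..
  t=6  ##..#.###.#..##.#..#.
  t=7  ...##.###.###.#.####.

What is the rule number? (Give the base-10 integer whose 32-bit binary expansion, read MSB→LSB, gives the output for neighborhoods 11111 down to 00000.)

  #####|.  b31=0 t=3,i=0
  ####.|.  b30=0 t=0,i=12
  ###.#|#  b29=1 t=0,i=19
  ###..|#  b28=1 t=0,i=13
  ##.##|.  b27=0 t=1,i=15
  ##.#.|.  b26=0 t=0,i=20
  ##..#|.  b25=0 t=0,i=8
  ##...|#  b24=1 t=0,i=14
  #.###|#  b23=1 t=1,i=16
  #.##.|.  b22=0 t=0,i=6
  #.#.#|.  b21=0 t=0,i=0
  #.#..|#  b20=1 t=2,i=16
  #..##|#  b19=1 t=0,i=9
  #..#.|#  b18=1 t=3,i=11
  #...#|.  b17=0 t=0,i=15
  #....|#  b16=1 t=1,i=0
  .####|.  b15=0 t=0,i=11
  .###.|#  b14=1 t=0,i=18
  .##.#|#  b13=1 t=1,i=14
  .##..|.  b12=0 t=0,i=7
  .#.##|.  b11=0 t=0,i=5
  .#.#.|.  b10=0 t=0,i=1
  .#..#|#  b9=1 t=2,i=17
  .#...|#  b8=1 t=2,i=9
  ..###|#  b7=1 t=0,i=10
  ..##.|.  b6=0 t=1,i=9
  ..#.#|#  b5=1 t=2,i=12
  ..#..|#  b4=1 t=2,i=8
  ...##|#  b3=1 t=0,i=16
  ...#.|.  b2=0 t=2,i=7
  ....#|.  b1=0 t=1,i=7
  .....|.  b0=0 t=1,i=1
  bits 00110001100111010110001110111000 = 832398264

832398264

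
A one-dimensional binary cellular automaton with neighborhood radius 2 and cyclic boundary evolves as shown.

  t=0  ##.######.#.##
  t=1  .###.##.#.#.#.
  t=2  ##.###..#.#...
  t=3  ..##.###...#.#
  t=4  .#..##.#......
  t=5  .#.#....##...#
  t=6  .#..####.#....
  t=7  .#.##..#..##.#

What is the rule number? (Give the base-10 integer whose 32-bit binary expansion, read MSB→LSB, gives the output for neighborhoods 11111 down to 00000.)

3136098714

  [31] ##### => #  t=0,i=5
  [30] ####. => .  t=0,i=0
  [29] ###.# => #  t=0,i=1
  [28] ###.. => #  t=2,i=5
  [27] ##.## => #  t=0,i=2
  [26] ##.#. => .  t=0,i=9
  [25] ##..# => #  t=2,i=6
  [24] ##... => .  t=3,i=8
  [23] #.### => #  t=0,i=3
  [22] #.##. => #  t=1,i=5
  [21] #.#.# => #  t=0,i=10
  [20] #.#.. => .  t=1,i=12
  [19] #..## => #  t=1,i=0
  [18] #..#. => #  t=2,i=7
  [17] #...# => .  t=2,i=12
  [16] #.... => #  t=4,i=9
  [15] .#### => .  t=0,i=4
  [14] .###. => .  t=1,i=2
  [13] .##.# => .  t=1,i=6
  [12] .##.. => #  t=5,i=9
  [11] .#.## => .  t=0,i=11
  [10] .#.#. => .  t=1,i=9
  [9] .#..# => .  t=1,i=13
  [8] .#... => #  t=2,i=11
  [7] ..### => #  t=1,i=1
  [6] ..##. => .  t=2,i=0
  [5] ..#.# => .  t=2,i=8
  [4] ..#.. => #  t=4,i=1
  [3] ...## => #  t=2,i=13
  [2] ...#. => .  t=3,i=10
  [1] ....# => #  t=4,i=13
  [0] ..... => .  t=4,i=10
  bits 10111010111011010001000110011010 = 3136098714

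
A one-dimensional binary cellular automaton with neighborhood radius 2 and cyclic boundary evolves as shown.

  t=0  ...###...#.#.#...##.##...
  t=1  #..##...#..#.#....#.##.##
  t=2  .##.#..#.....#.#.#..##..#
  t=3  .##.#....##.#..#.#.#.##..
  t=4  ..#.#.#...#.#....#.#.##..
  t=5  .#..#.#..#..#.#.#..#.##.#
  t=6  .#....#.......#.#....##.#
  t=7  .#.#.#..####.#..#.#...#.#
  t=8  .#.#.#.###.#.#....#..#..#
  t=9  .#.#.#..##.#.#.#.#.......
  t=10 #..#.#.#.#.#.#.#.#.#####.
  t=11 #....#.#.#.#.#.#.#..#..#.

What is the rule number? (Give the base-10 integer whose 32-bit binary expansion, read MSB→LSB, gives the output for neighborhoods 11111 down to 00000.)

578416773

  ##### -> .   bit 31 = 0  t=10,i=21
  ####. -> .   bit 30 = 0  t=7,i=10
  ###.# -> #   bit 29 = 1  t=7,i=11
  ###.. -> .   bit 28 = 0  t=0,i=5
  ##.## -> .   bit 27 = 0  t=0,i=19
  ##.#. -> .   bit 26 = 0  t=2,i=3
  ##..# -> #   bit 25 = 1  t=1,i=1
  ##... -> .   bit 24 = 0  t=0,i=6
  #.### -> .   bit 23 = 0  t=1,i=23
  #.##. -> #   bit 22 = 1  t=0,i=20
  #.#.# -> #   bit 21 = 1  t=0,i=11
  #.#.. -> #   bit 20 = 1  t=0,i=13
  #..## -> #   bit 19 = 1  t=1,i=2
  #..#. -> .   bit 18 = 0  t=1,i=10
  #...# -> .   bit 17 = 0  t=0,i=7
  #.... -> #   bit 16 = 1  t=0,i=23
  .#### -> #   bit 15 = 1  t=7,i=9
  .###. -> #   bit 14 = 1  t=0,i=4
  .##.# -> #   bit 13 = 1  t=0,i=18
  .##.. -> #   bit 12 = 1  t=0,i=21
  .#.## -> .   bit 11 = 0  t=1,i=19
  .#.#. -> .   bit 10 = 0  t=0,i=10
  .#..# -> .   bit 9 = 0  t=1,i=9
  .#... -> .   bit 8 = 0  t=0,i=14
  ..### -> #   bit 7 = 1  t=0,i=3
  ..##. -> .   bit 6 = 0  t=0,i=17
  ..#.# -> .   bit 5 = 0  t=0,i=9
  ..#.. -> .   bit 4 = 0  t=1,i=8
  ...## -> .   bit 3 = 0  t=0,i=2
  ...#. -> #   bit 2 = 1  t=0,i=8
  ....# -> .   bit 1 = 0  t=0,i=1
  ..... -> #   bit 0 = 1  t=0,i=0
  bits 00100010011110011111000010000101 = 578416773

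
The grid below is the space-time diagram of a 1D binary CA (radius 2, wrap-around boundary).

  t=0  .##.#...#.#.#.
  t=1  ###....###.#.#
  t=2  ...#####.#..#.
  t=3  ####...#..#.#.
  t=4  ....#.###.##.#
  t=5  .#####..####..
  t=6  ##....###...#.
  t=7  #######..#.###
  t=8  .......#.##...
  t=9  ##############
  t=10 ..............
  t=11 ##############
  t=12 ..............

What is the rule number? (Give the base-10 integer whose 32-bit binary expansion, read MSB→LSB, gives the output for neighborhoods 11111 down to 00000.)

  [31] ##### => .  t=2,i=5
  [30] ####. => .  t=1,i=1
  [29] ###.# => #  t=1,i=9
  [28] ###.. => .  t=1,i=2
  [27] ##.## => #  t=4,i=9
  [26] ##.#. => .  t=0,i=3
  [25] ##..# => #  t=5,i=6
  [24] ##... => #  t=1,i=3
  [23] #.### => .  t=1,i=13
  [22] #.##. => #  t=4,i=10
  [21] #.#.# => .  t=0,i=10
  [20] #.#.. => .  t=0,i=4
  [19] #..## => #  t=0,i=0
  [18] #..#. => .  t=2,i=11
  [17] #...# => .  t=0,i=6
  [16] #.... => #  t=1,i=4
  [15] .#### => .  t=1,i=0
  [14] .###. => .  t=1,i=8
  [13] .##.# => #  t=0,i=2
  [12] .##.. => #  t=6,i=1
  [11] .#.## => #  t=1,i=12
  [10] .#.#. => #  t=0,i=9
  [9] .#..# => #  t=0,i=13
  [8] .#... => .  t=0,i=5
  [7] ..### => #  t=1,i=7
  [6] ..##. => #  t=0,i=1
  [5] ..#.# => #  t=0,i=8
  [4] ..#.. => #  t=2,i=12
  [3] ...## => #  t=1,i=6
  [2] ...#. => #  t=0,i=7
  [1] ....# => #  t=1,i=5
  [0] ..... => #  t=8,i=0
  bits 00101011010010010011111011111111 = 726220543

726220543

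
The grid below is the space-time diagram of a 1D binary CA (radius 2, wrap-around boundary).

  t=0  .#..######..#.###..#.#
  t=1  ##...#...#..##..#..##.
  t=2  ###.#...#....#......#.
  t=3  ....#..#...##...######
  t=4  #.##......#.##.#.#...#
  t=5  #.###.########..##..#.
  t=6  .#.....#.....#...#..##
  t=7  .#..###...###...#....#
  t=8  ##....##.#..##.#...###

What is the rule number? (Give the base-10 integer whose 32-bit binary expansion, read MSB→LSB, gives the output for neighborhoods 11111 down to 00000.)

  nb #####: next=.  (t=0,i=6, bit31=0)
  nb ####.: next=.  (t=0,i=8, bit30=0)
  nb ###.#: next=.  (t=2,i=2, bit29=0)
  nb ###..: next=#  (t=0,i=9, bit28=1)
  nb ##.##: next=.  (t=1,i=21, bit27=0)
  nb ##.#.: next=.  (t=2,i=3, bit26=0)
  nb ##..#: next=.  (t=0,i=10, bit25=0)
  nb ##...: next=#  (t=1,i=2, bit24=1)
  nb #.###: next=.  (t=0,i=14, bit23=0)
  nb #.##.: next=#  (t=1,i=0, bit22=1)
  nb #.#.#: next=.  (t=0,i=21, bit21=0)
  nb #.#..: next=#  (t=0,i=1, bit20=1)
  nb #..##: next=.  (t=0,i=3, bit19=0)
  nb #..#.: next=.  (t=0,i=11, bit18=0)
  nb #...#: next=.  (t=1,i=3, bit17=0)
  nb #....: next=.  (t=2,i=10, bit16=0)
  nb .####: next=#  (t=0,i=5, bit15=1)
  nb .###.: next=.  (t=0,i=15, bit14=0)
  nb .##.#: next=#  (t=1,i=20, bit13=1)
  nb .##..: next=#  (t=1,i=1, bit12=1)
  nb .#.##: next=#  (t=0,i=13, bit11=1)
  nb .#.#.: next=#  (t=0,i=0, bit10=1)
  nb .#..#: next=.  (t=0,i=2, bit9=0)
  nb .#...: next=.  (t=1,i=6, bit8=0)
  nb ..###: next=.  (t=0,i=4, bit7=0)
  nb ..##.: next=.  (t=1,i=12, bit6=0)
  nb ..#.#: next=#  (t=0,i=12, bit5=1)
  nb ..#..: next=.  (t=1,i=5, bit4=0)
  nb ...##: next=#  (t=3,i=10, bit3=1)
  nb ...#.: next=#  (t=1,i=4, bit2=1)
  nb ....#: next=#  (t=2,i=11, bit1=1)
  nb .....: next=#  (t=2,i=16, bit0=1)
  bits 00010001010100001011110000101111 = 290503727

290503727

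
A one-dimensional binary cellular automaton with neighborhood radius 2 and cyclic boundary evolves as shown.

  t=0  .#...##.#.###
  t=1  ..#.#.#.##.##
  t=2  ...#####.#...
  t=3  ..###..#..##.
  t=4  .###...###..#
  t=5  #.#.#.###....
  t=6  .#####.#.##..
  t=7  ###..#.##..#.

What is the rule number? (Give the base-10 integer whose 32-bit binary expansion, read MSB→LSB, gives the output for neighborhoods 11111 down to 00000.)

556396440

  ##### -> .   bit 31 = 0  t=2,i=5
  ####. -> .   bit 30 = 0  t=2,i=6
  ###.# -> #   bit 29 = 1  t=0,i=12
  ###.. -> .   bit 28 = 0  t=3,i=4
  ##.## -> .   bit 27 = 0  t=1,i=10
  ##.#. -> .   bit 26 = 0  t=0,i=0
  ##..# -> .   bit 25 = 0  t=1,i=0
  ##... -> #   bit 24 = 1  t=3,i=12
  #.### -> .   bit 23 = 0  t=0,i=10
  #.##. -> .   bit 22 = 0  t=1,i=8
  #.#.# -> #   bit 21 = 1  t=0,i=8
  #.#.. -> .   bit 20 = 0  t=0,i=1
  #..## -> #   bit 19 = 1  t=3,i=9
  #..#. -> .   bit 18 = 0  t=1,i=1
  #...# -> .   bit 17 = 0  t=0,i=3
  #.... -> #   bit 16 = 1  t=2,i=11
  .#### -> #   bit 15 = 1  t=2,i=4
  .###. -> #   bit 14 = 1  t=0,i=11
  .##.# -> #   bit 13 = 1  t=0,i=6
  .##.. -> .   bit 12 = 0  t=1,i=12
  .#.## -> #   bit 11 = 1  t=0,i=9
  .#.#. -> #   bit 10 = 1  t=1,i=3
  .#..# -> #   bit 9 = 1  t=3,i=8
  .#... -> #   bit 8 = 1  t=0,i=2
  ..### -> #   bit 7 = 1  t=2,i=3
  ..##. -> .   bit 6 = 0  t=0,i=5
  ..#.# -> .   bit 5 = 0  t=1,i=2
  ..#.. -> #   bit 4 = 1  t=3,i=7
  ...## -> #   bit 3 = 1  t=0,i=4
  ...#. -> .   bit 2 = 0  t=5,i=12
  ....# -> .   bit 1 = 0  t=2,i=1
  ..... -> .   bit 0 = 0  t=2,i=0
  bits 00100001001010011110111110011000 = 556396440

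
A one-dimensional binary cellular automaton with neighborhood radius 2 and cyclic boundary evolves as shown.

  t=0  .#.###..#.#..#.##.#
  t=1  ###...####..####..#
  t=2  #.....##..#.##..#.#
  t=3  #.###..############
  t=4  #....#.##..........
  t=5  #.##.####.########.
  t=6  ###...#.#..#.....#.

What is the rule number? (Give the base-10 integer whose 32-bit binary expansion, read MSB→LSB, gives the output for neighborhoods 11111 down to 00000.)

577084595

  [31] ##### => .  t=3,i=9
  [30] ####. => .  t=1,i=1
  [29] ###.# => #  t=3,i=0
  [28] ###.. => .  t=0,i=5
  [27] ##.## => .  t=3,i=1
  [26] ##.#. => .  t=0,i=17
  [25] ##..# => #  t=0,i=6
  [24] ##... => .  t=1,i=3
  [23] #.### => .  t=0,i=3
  [22] #.##. => #  t=0,i=15
  [21] #.#.# => #  t=0,i=1
  [20] #.#.. => .  t=0,i=10
  [19] #..## => .  t=1,i=11
  [18] #..#. => #  t=0,i=7
  [17] #...# => .  t=1,i=4
  [16] #.... => #  t=2,i=2
  [15] .#### => #  t=1,i=0
  [14] .###. => .  t=0,i=4
  [13] .##.# => .  t=0,i=16
  [12] .##.. => #  t=2,i=0
  [11] .#.## => #  t=0,i=2
  [10] .#.#. => #  t=0,i=0
  [9] .#..# => .  t=0,i=11
  [8] .#... => .  t=4,i=1
  [7] ..### => #  t=1,i=6
  [6] ..##. => .  t=2,i=6
  [5] ..#.# => #  t=0,i=8
  [4] ..#.. => #  t=4,i=0
  [3] ...## => .  t=1,i=5
  [2] ...#. => .  t=4,i=4
  [1] ....# => #  t=2,i=4
  [0] ..... => #  t=2,i=3
  bits 00100010011001011001110010110011 = 577084595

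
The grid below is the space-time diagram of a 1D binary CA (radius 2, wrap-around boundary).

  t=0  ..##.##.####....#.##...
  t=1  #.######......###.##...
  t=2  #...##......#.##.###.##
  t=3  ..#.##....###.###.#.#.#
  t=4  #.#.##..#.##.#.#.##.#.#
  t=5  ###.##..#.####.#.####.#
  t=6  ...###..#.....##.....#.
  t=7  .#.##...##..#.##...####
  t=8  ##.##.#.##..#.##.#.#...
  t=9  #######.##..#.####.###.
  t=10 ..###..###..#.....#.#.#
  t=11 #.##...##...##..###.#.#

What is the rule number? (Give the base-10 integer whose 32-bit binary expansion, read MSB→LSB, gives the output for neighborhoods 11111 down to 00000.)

2356311030

  #####|#  b31=1 t=1,i=4
  ####.|.  b30=0 t=0,i=10
  ###.#|.  b29=0 t=1,i=16
  ###..|.  b28=0 t=0,i=11
  ##.##|#  b27=1 t=0,i=4
  ##.#.|#  b26=1 t=3,i=17
  ##..#|.  b25=0 t=4,i=6
  ##...|.  b24=0 t=0,i=12
  #.###|.  b23=0 t=0,i=8
  #.##.|#  b22=1 t=0,i=5
  #.#.#|#  b21=1 t=3,i=18
  #.#..|#  b20=1 t=3,i=22
  #..##|.  b19=0 t=10,i=1
  #..#.|.  b18=0 t=3,i=1
  #...#|#  b17=1 t=1,i=21
  #....|.  b16=0 t=0,i=13
  .####|.  b15=0 t=0,i=9
  .###.|#  b14=1 t=1,i=15
  .##.#|#  b13=1 t=0,i=3
  .##..|#  b12=1 t=0,i=19
  .#.##|.  b11=0 t=0,i=17
  .#.#.|.  b10=0 t=3,i=19
  .#..#|#  b9=1 t=3,i=0
  .#...|#  b8=1 t=6,i=9
  ..###|#  b7=1 t=1,i=14
  ..##.|#  b6=1 t=0,i=2
  ..#.#|#  b5=1 t=0,i=16
  ..#..|#  b4=1 t=6,i=8
  ...##|.  b3=0 t=0,i=1
  ...#.|#  b2=1 t=0,i=15
  ....#|#  b1=1 t=0,i=0
  .....|.  b0=0 t=0,i=22
  bits 10001100011100100111001111110110 = 2356311030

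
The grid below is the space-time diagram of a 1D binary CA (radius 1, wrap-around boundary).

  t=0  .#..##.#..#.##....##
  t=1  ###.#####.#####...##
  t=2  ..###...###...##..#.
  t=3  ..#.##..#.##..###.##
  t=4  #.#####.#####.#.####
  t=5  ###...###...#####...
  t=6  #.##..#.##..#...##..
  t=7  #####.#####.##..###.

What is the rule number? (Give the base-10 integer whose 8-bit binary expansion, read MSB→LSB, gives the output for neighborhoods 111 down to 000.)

124

  ### -> .   bit 7 = 0  t=1,i=0
  ##. -> #   bit 6 = 1  t=0,i=5
  #.# -> #   bit 5 = 1  t=0,i=0
  #.. -> #   bit 4 = 1  t=0,i=2
  .## -> #   bit 3 = 1  t=0,i=4
  .#. -> #   bit 2 = 1  t=0,i=1
  ..# -> .   bit 1 = 0  t=0,i=3
  ... -> .   bit 0 = 0  t=0,i=15
  bits 01111100 = 124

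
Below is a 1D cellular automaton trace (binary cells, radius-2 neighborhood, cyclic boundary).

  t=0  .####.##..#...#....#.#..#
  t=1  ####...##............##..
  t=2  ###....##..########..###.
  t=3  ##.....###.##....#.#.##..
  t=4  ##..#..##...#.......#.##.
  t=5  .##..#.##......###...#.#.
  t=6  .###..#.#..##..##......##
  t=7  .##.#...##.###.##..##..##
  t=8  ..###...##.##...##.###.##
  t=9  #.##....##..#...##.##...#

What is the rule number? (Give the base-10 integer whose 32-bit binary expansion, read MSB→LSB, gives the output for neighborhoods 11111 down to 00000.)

1183906497

  [31] ##### => .  t=2,i=13
  [30] ####. => #  t=0,i=3
  [29] ###.# => .  t=0,i=4
  [28] ###.. => .  t=1,i=3
  [27] ##.## => .  t=0,i=5
  [26] ##.#. => #  t=7,i=3
  [25] ##..# => #  t=0,i=8
  [24] ##... => .  t=1,i=4
  [23] #.### => #  t=0,i=1
  [22] #.##. => .  t=0,i=6
  [21] #.#.# => .  t=3,i=19
  [20] #.#.. => #  t=0,i=21
  [19] #..## => .  t=1,i=24
  [18] #..#. => .  t=0,i=9
  [17] #...# => .  t=0,i=12
  [16] #.... => .  t=0,i=16
  [15] .#### => #  t=0,i=2
  [14] .###. => #  t=2,i=1
  [13] .##.# => #  t=4,i=23
  [12] .##.. => #  t=0,i=7
  [11] .#.## => #  t=0,i=0
  [10] .#.#. => .  t=0,i=20
  [9] .#..# => #  t=0,i=22
  [8] .#... => .  t=0,i=11
  [7] ..### => #  t=1,i=0
  [6] ..##. => #  t=1,i=7
  [5] ..#.# => .  t=0,i=19
  [4] ..#.. => .  t=0,i=10
  [3] ...## => .  t=1,i=6
  [2] ...#. => .  t=0,i=13
  [1] ....# => .  t=0,i=17
  [0] ..... => #  t=1,i=11
  bits 01000110100100001111101011000001 = 1183906497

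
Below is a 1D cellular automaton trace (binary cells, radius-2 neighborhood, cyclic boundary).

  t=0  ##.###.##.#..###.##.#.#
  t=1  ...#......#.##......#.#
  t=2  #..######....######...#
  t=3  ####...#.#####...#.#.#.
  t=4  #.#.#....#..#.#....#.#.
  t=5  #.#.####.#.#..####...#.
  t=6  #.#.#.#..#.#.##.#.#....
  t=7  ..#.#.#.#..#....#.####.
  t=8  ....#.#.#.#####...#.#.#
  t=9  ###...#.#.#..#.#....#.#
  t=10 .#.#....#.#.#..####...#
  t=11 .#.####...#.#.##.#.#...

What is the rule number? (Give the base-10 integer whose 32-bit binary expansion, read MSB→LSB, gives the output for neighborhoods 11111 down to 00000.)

  nb #####: next=.  (t=2,i=5, bit31=0)
  nb ####.: next=#  (t=2,i=7, bit30=1)
  nb ###.#: next=.  (t=0,i=1, bit29=0)
  nb ###..: next=.  (t=2,i=8, bit28=0)
  nb ##.##: next=.  (t=0,i=2, bit27=0)
  nb ##.#.: next=.  (t=0,i=9, bit26=0)
  nb ##..#: next=#  (t=2,i=1, bit25=1)
  nb ##...: next=#  (t=1,i=14, bit24=1)
  nb #.###: next=#  (t=0,i=3, bit23=1)
  nb #.##.: next=.  (t=0,i=7, bit22=0)
  nb #.#.#: next=#  (t=0,i=20, bit21=1)
  nb #.#..: next=#  (t=0,i=10, bit20=1)
  nb #..##: next=#  (t=0,i=12, bit19=1)
  nb #..#.: next=#  (t=4,i=11, bit18=1)
  nb #...#: next=.  (t=1,i=1, bit17=0)
  nb #....: next=#  (t=1,i=5, bit16=1)
  nb .####: next=.  (t=2,i=4, bit15=0)
  nb .###.: next=.  (t=0,i=0, bit14=0)
  nb .##.#: next=.  (t=0,i=8, bit13=0)
  nb .##..: next=#  (t=1,i=13, bit12=1)
  nb .#.##: next=.  (t=0,i=21, bit11=0)
  nb .#.#.: next=.  (t=1,i=21, bit10=0)
  nb .#..#: next=.  (t=0,i=11, bit9=0)
  nb .#...: next=#  (t=1,i=0, bit8=1)
  nb ..###: next=#  (t=0,i=13, bit7=1)
  nb ..##.: next=.  (t=2,i=22, bit6=0)
  nb ..#.#: next=.  (t=1,i=10, bit5=0)
  nb ..#..: next=#  (t=1,i=3, bit4=1)
  nb ...##: next=#  (t=2,i=12, bit3=1)
  nb ...#.: next=.  (t=1,i=2, bit2=0)
  nb ....#: next=#  (t=1,i=8, bit1=1)
  nb .....: next=#  (t=1,i=6, bit0=1)
  bits 01000011101111010001000110011011 = 1136464283

1136464283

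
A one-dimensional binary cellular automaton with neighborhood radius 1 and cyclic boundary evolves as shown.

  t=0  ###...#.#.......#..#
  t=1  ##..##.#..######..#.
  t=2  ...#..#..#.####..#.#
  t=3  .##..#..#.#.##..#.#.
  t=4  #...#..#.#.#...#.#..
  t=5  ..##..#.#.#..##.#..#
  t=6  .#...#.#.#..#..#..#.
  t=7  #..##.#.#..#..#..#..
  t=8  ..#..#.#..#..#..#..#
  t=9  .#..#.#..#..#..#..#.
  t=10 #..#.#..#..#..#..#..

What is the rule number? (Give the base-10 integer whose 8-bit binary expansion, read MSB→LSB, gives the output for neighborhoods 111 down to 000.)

163

  [7] ### => #  t=0,i=0
  [6] ##. => .  t=0,i=2
  [5] #.# => #  t=0,i=7
  [4] #.. => .  t=0,i=3
  [3] .## => .  t=0,i=19
  [2] .#. => .  t=0,i=6
  [1] ..# => #  t=0,i=5
  [0] ... => #  t=0,i=4
  bits 10100011 = 163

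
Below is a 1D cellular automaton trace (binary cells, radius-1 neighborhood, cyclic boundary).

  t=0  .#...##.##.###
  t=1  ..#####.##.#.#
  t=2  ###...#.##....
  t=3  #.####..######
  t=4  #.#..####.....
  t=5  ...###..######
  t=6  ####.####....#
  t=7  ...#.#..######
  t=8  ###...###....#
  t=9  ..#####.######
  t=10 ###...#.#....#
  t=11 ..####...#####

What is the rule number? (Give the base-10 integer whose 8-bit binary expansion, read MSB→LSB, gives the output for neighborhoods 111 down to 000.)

  nb ###: next=.  (t=0,i=12, bit7=0)
  nb ##.: next=#  (t=0,i=6, bit6=1)
  nb #.#: next=.  (t=0,i=0, bit5=0)
  nb #..: next=#  (t=0,i=2, bit4=1)
  nb .##: next=#  (t=0,i=5, bit3=1)
  nb .#.: next=.  (t=0,i=1, bit2=0)
  nb ..#: next=#  (t=0,i=4, bit1=1)
  nb ...: next=#  (t=0,i=3, bit0=1)
  bits 01011011 = 91

91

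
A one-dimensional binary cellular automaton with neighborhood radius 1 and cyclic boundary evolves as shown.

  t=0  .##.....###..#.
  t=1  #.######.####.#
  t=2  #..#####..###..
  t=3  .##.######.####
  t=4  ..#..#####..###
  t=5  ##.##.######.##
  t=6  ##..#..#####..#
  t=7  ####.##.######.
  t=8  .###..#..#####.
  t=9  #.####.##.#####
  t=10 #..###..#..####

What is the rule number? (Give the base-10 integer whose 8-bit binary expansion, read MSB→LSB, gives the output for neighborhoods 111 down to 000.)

  [7] ### => #  t=0,i=9
  [6] ##. => #  t=0,i=2
  [5] #.# => .  t=1,i=1
  [4] #.. => #  t=0,i=3
  [3] .## => .  t=0,i=1
  [2] .#. => .  t=0,i=13
  [1] ..# => #  t=0,i=0
  [0] ... => #  t=0,i=4
  bits 11010011 = 211

211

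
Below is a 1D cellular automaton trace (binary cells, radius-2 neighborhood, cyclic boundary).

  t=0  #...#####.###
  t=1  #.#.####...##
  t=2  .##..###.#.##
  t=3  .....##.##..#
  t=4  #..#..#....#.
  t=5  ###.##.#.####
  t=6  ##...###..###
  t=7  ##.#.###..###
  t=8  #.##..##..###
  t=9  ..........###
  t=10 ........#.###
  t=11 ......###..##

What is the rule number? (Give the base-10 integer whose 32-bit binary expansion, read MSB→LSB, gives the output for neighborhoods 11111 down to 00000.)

3560368038

  ##### -> #   bit 31 = 1  t=0,i=6
  ####. -> #   bit 30 = 1  t=0,i=7
  ###.# -> .   bit 29 = 0  t=0,i=8
  ###.. -> #   bit 28 = 1  t=0,i=0
  ##.## -> .   bit 27 = 0  t=0,i=9
  ##.#. -> #   bit 26 = 1  t=1,i=1
  ##..# -> .   bit 25 = 0  t=2,i=3
  ##... -> .   bit 24 = 0  t=0,i=1
  #.### -> .   bit 23 = 0  t=0,i=10
  #.##. -> .   bit 22 = 0  t=2,i=1
  #.#.# -> #   bit 21 = 1  t=1,i=2
  #.#.. -> #   bit 20 = 1  t=4,i=0
  #..## -> .   bit 19 = 0  t=2,i=4
  #..#. -> #   bit 18 = 1  t=3,i=11
  #...# -> #   bit 17 = 1  t=0,i=2
  #.... -> .   bit 16 = 0  t=3,i=1
  .#### -> #   bit 15 = 1  t=0,i=5
  .###. -> #   bit 14 = 1  t=1,i=12
  .##.# -> #   bit 13 = 1  t=2,i=12
  .##.. -> .   bit 12 = 0  t=2,i=2
  .#.## -> .   bit 11 = 0  t=1,i=3
  .#.#. -> #   bit 10 = 1  t=4,i=12
  .#..# -> #   bit 9 = 1  t=4,i=1
  .#... -> #   bit 8 = 1  t=3,i=0
  ..### -> #   bit 7 = 1  t=0,i=4
  ..##. -> .   bit 6 = 0  t=3,i=5
  ..#.# -> #   bit 5 = 1  t=4,i=11
  ..#.. -> .   bit 4 = 0  t=3,i=12
  ...## -> .   bit 3 = 0  t=0,i=3
  ...#. -> #   bit 2 = 1  t=4,i=10
  ....# -> #   bit 1 = 1  t=3,i=3
  ..... -> .   bit 0 = 0  t=3,i=2
  bits 11010100001101101110011110100110 = 3560368038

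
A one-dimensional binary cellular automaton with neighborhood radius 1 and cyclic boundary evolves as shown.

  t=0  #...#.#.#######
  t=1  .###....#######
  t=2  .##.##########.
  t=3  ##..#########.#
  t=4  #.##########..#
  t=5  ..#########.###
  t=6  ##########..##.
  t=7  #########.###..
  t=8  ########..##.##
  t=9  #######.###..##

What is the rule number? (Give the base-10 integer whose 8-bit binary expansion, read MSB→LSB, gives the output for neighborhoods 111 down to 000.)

155

  nb ###: next=#  (t=0,i=9, bit7=1)
  nb ##.: next=.  (t=0,i=0, bit6=0)
  nb #.#: next=.  (t=0,i=5, bit5=0)
  nb #..: next=#  (t=0,i=1, bit4=1)
  nb .##: next=#  (t=0,i=8, bit3=1)
  nb .#.: next=.  (t=0,i=4, bit2=0)
  nb ..#: next=#  (t=0,i=3, bit1=1)
  nb ...: next=#  (t=0,i=2, bit0=1)
  bits 10011011 = 155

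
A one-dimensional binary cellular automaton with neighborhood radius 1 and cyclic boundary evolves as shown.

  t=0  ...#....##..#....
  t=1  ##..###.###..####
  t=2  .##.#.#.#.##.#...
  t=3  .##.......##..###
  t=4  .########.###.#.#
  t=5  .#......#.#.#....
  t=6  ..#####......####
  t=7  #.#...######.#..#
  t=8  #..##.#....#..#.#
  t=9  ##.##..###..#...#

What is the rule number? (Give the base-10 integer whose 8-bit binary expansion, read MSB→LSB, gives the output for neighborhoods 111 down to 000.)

  ###|.  b7=0 t=1,i=0
  ##.|#  b6=1 t=0,i=9
  #.#|.  b5=0 t=1,i=7
  #..|#  b4=1 t=0,i=4
  .##|#  b3=1 t=0,i=8
  .#.|.  b2=0 t=0,i=3
  ..#|.  b1=0 t=0,i=2
  ...|#  b0=1 t=0,i=0
  bits 01011001 = 89

89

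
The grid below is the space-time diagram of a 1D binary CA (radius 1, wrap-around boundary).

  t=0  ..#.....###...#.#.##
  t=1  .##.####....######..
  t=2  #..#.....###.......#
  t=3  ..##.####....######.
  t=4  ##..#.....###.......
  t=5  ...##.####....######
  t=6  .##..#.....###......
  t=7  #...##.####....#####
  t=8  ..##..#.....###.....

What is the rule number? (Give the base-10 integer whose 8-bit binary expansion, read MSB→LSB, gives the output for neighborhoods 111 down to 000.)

  [7] ### => .  t=0,i=9
  [6] ##. => .  t=0,i=10
  [5] #.# => #  t=0,i=15
  [4] #.. => .  t=0,i=0
  [3] .## => .  t=0,i=8
  [2] .#. => #  t=0,i=2
  [1] ..# => #  t=0,i=1
  [0] ... => #  t=0,i=4
  bits 00100111 = 39

39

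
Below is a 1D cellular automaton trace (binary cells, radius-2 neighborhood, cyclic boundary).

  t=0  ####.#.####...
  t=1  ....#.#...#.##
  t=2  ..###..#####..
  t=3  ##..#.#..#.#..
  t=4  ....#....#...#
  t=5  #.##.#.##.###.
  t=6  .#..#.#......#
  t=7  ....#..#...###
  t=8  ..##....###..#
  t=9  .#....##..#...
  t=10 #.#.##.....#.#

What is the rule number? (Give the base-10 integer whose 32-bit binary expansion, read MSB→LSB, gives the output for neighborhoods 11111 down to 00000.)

  #####|#  b31=1 t=2,i=9
  ####.|.  b30=0 t=0,i=2
  ###.#|.  b29=0 t=0,i=3
  ###..|#  b28=1 t=0,i=10
  ##.##|.  b27=0 t=5,i=9
  ##.#.|#  b26=1 t=0,i=4
  ##..#|.  b25=0 t=2,i=5
  ##...|.  b24=0 t=0,i=11
  #.###|.  b23=0 t=0,i=7
  #.##.|.  b22=0 t=1,i=12
  #.#.#|.  b21=0 t=0,i=5
  #.#..|.  b20=0 t=1,i=6
  #..##|#  b19=1 t=2,i=6
  #..#.|.  b18=0 t=3,i=3
  #...#|#  b17=1 t=0,i=12
  #....|.  b16=0 t=1,i=1
  .####|.  b15=0 t=0,i=1
  .###.|.  b14=0 t=2,i=3
  .##.#|.  b13=0 t=5,i=3
  .##..|.  b12=0 t=1,i=13
  .#.##|#  b11=1 t=0,i=6
  .#.#.|.  b10=0 t=1,i=5
  .#..#|.  b9=0 t=3,i=7
  .#...|#  b8=1 t=1,i=7
  ..###|.  b7=0 t=0,i=0
  ..##.|.  b6=0 t=3,i=0
  ..#.#|#  b5=1 t=1,i=4
  ..#..|.  b4=0 t=4,i=4
  ...##|#  b3=1 t=0,i=13
  ...#.|#  b2=1 t=1,i=3
  ....#|#  b1=1 t=1,i=2
  .....|.  b0=0 t=6,i=9
  bits 10010100000010100000100100101110 = 2483685678

2483685678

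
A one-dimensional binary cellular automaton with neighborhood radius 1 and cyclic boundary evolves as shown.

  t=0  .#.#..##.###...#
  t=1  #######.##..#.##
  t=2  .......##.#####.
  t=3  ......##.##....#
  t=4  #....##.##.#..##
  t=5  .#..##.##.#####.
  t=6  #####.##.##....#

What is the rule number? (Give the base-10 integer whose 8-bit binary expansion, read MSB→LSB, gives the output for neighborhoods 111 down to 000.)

62

  ### -> .   bit 7 = 0  t=0,i=10
  ##. -> .   bit 6 = 0  t=0,i=7
  #.# -> #   bit 5 = 1  t=0,i=0
  #.. -> #   bit 4 = 1  t=0,i=4
  .## -> #   bit 3 = 1  t=0,i=6
  .#. -> #   bit 2 = 1  t=0,i=1
  ..# -> #   bit 1 = 1  t=0,i=5
  ... -> .   bit 0 = 0  t=0,i=13
  bits 00111110 = 62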